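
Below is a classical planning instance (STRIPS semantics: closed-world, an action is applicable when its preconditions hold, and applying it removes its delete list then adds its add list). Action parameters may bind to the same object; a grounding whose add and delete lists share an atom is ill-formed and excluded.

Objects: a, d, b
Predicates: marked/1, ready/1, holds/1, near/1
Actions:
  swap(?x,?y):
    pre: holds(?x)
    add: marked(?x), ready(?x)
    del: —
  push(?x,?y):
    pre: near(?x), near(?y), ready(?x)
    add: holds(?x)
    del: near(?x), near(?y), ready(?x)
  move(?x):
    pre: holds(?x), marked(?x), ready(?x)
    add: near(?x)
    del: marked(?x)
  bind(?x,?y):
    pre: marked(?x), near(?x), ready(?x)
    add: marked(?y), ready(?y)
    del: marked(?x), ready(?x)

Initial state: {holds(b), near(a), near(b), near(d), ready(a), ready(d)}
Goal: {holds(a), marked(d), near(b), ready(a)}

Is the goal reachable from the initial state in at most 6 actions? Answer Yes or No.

Yes

1. swap(b,a)  →  {holds(b), marked(b), near(a), near(b), near(d), ready(a), ready(b), ready(d)}
2. push(a,a)  →  {holds(a), holds(b), marked(b), near(b), near(d), ready(b), ready(d)}
3. swap(a,a)  →  {holds(a), holds(b), marked(a), marked(b), near(b), near(d), ready(a), ready(b), ready(d)}
4. bind(b,d)  →  {holds(a), holds(b), marked(a), marked(d), near(b), near(d), ready(a), ready(d)}
optimal plan length = 4; 4 ≤ 6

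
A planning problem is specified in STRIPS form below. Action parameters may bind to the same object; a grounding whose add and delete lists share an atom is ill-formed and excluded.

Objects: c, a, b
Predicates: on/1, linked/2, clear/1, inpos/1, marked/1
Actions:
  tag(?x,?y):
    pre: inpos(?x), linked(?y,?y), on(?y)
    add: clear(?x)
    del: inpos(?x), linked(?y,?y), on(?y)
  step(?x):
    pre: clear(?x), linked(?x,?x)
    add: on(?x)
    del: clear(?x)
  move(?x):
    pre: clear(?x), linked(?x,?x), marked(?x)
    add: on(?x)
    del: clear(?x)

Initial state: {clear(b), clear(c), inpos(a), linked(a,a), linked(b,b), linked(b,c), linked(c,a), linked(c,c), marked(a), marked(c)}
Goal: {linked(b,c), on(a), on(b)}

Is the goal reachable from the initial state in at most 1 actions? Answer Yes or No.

1. step(c)  →  {clear(b), inpos(a), linked(a,a), linked(b,b), linked(b,c), linked(c,a), linked(c,c), marked(a), marked(c), on(c)}
2. tag(a,c)  →  {clear(a), clear(b), linked(a,a), linked(b,b), linked(b,c), linked(c,a), marked(a), marked(c)}
3. step(a)  →  {clear(b), linked(a,a), linked(b,b), linked(b,c), linked(c,a), marked(a), marked(c), on(a)}
4. step(b)  →  {linked(a,a), linked(b,b), linked(b,c), linked(c,a), marked(a), marked(c), on(a), on(b)}
optimal plan length = 4; 4 > 1

No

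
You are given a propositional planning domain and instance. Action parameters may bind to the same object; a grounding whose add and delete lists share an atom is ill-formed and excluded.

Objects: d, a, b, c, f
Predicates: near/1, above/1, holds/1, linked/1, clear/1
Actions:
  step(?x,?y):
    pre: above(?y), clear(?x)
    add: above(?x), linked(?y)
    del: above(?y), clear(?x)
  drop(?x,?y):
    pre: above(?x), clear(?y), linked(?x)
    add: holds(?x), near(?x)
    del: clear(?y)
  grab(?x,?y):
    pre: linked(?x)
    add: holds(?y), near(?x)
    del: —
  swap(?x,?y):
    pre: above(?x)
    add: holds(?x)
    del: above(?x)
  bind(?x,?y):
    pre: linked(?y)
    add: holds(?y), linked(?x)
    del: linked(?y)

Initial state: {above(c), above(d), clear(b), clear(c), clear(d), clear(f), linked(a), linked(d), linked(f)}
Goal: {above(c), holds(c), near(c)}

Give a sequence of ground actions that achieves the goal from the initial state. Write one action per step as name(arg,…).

bind(c,d); drop(c,d)

1. bind(c,d)  →  {above(c), above(d), clear(b), clear(c), clear(d), clear(f), holds(d), linked(a), linked(c), linked(f)}
2. drop(c,d)  →  {above(c), above(d), clear(b), clear(c), clear(f), holds(c), holds(d), linked(a), linked(c), linked(f), near(c)}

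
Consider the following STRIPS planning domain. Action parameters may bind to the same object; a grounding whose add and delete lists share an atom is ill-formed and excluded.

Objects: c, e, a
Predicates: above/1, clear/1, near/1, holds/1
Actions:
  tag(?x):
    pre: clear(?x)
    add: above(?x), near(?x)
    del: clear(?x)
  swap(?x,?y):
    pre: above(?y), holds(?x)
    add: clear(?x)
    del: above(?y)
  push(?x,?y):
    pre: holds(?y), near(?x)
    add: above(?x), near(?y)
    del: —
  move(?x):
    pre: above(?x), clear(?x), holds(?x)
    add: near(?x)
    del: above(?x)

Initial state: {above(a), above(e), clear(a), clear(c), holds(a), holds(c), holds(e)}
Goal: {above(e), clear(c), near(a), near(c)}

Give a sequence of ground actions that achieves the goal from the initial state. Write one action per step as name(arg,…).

1. tag(a)  →  {above(a), above(e), clear(c), holds(a), holds(c), holds(e), near(a)}
2. push(a,c)  →  {above(a), above(e), clear(c), holds(a), holds(c), holds(e), near(a), near(c)}

tag(a); push(a,c)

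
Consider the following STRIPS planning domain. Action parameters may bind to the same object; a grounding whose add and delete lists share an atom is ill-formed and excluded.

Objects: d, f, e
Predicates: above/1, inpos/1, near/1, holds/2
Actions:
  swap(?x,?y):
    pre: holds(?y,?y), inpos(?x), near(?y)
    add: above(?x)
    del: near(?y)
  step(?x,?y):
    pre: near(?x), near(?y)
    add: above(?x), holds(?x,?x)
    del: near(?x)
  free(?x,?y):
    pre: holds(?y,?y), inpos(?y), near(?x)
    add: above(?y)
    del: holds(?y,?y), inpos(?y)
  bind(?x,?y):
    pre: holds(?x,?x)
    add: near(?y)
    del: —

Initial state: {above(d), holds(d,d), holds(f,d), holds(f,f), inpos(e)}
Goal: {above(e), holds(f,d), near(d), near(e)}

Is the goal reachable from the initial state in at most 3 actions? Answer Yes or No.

No

1. bind(d,d)  →  {above(d), holds(d,d), holds(f,d), holds(f,f), inpos(e), near(d)}
2. swap(e,d)  →  {above(d), above(e), holds(d,d), holds(f,d), holds(f,f), inpos(e)}
3. bind(d,d)  →  {above(d), above(e), holds(d,d), holds(f,d), holds(f,f), inpos(e), near(d)}
4. bind(d,e)  →  {above(d), above(e), holds(d,d), holds(f,d), holds(f,f), inpos(e), near(d), near(e)}
optimal plan length = 4; 4 > 3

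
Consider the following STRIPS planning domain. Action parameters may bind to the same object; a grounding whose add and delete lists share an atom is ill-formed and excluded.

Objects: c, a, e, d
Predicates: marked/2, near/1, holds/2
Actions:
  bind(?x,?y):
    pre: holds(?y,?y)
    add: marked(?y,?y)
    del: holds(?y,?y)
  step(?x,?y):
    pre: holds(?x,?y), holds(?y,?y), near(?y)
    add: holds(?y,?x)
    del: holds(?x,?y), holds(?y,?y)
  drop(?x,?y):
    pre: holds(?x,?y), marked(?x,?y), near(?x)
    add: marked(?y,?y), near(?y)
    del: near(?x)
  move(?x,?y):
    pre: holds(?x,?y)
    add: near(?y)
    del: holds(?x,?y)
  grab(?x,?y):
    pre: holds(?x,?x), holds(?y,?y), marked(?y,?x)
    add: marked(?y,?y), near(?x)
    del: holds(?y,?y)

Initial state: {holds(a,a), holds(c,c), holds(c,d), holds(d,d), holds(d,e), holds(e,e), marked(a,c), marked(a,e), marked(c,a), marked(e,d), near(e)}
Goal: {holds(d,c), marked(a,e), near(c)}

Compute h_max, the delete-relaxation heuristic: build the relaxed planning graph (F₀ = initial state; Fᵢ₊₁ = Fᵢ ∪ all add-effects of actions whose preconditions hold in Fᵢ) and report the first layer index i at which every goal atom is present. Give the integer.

F0 = init (11 atoms)
F1 = F0 ∪ {holds(e,d), marked(a,a), marked(c,c), marked(d,d), marked(e,e), near(a), near(c), near(d)}  (19 atoms)
F2 = F1 ∪ {holds(d,c)}  (20 atoms)
goal ⊆ F2  ⇒  h_max = 2

2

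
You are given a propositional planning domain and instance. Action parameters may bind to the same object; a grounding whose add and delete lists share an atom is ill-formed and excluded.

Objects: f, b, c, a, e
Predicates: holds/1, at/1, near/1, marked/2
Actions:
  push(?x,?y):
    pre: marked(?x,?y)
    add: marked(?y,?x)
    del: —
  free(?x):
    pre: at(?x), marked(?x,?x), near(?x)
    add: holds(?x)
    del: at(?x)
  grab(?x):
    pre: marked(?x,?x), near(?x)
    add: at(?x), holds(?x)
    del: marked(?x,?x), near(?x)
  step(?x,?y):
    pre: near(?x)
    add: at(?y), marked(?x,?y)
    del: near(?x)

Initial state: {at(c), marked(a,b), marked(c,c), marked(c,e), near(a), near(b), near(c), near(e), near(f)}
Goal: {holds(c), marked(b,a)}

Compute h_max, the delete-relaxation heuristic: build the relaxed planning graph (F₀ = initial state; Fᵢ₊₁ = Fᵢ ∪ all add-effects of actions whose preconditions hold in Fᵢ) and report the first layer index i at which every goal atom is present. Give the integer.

F0 = init (9 atoms)
F1 = F0 ∪ {at(a), at(b), at(e), at(f), holds(c), marked(a,a), marked(a,c), marked(a,e), marked(a,f), marked(b,a), marked(b,b), marked(b,c), marked(b,e), marked(b,f), marked(c,a), marked(c,b), marked(c,f), marked(e,a), marked(e,b), marked(e,c), marked(e,e), marked(e,f), marked(f,a), marked(f,b), marked(f,c), marked(f,e), marked(f,f)}  (36 atoms)
goal ⊆ F1  ⇒  h_max = 1

1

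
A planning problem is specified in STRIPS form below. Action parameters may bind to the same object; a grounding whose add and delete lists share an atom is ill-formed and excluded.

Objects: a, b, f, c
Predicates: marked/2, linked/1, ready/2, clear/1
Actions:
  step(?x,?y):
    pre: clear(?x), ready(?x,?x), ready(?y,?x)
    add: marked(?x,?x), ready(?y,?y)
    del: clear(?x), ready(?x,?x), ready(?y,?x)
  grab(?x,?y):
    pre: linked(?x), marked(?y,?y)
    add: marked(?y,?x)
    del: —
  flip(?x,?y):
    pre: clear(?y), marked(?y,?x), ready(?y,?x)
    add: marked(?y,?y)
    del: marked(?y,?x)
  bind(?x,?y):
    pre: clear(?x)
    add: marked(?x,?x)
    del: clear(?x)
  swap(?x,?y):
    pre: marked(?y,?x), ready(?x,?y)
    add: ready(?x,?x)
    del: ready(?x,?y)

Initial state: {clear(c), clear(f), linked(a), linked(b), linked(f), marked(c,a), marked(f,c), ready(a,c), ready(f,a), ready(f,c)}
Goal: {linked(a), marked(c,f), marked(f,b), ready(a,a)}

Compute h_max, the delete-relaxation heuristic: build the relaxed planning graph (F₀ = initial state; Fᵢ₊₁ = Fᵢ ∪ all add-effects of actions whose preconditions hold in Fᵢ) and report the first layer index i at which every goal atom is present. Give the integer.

2

F0 = init (10 atoms)
F1 = F0 ∪ {marked(c,c), marked(f,f), ready(a,a)}  (13 atoms)
F2 = F1 ∪ {marked(c,b), marked(c,f), marked(f,a), marked(f,b)}  (17 atoms)
goal ⊆ F2  ⇒  h_max = 2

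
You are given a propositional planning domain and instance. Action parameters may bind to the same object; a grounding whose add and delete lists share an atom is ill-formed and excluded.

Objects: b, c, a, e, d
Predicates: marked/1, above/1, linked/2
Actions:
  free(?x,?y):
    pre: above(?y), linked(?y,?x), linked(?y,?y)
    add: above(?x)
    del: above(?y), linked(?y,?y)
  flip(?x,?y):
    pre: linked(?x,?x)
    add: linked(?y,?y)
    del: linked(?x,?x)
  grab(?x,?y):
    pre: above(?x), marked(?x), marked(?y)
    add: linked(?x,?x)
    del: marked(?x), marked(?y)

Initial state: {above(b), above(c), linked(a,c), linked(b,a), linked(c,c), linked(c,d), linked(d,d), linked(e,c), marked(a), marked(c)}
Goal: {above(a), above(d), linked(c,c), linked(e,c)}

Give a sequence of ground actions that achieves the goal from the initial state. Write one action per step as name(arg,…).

free(d,c); flip(d,b); free(a,b); grab(a,c); flip(a,c)

1. free(d,c)  →  {above(b), above(d), linked(a,c), linked(b,a), linked(c,d), linked(d,d), linked(e,c), marked(a), marked(c)}
2. flip(d,b)  →  {above(b), above(d), linked(a,c), linked(b,a), linked(b,b), linked(c,d), linked(e,c), marked(a), marked(c)}
3. free(a,b)  →  {above(a), above(d), linked(a,c), linked(b,a), linked(c,d), linked(e,c), marked(a), marked(c)}
4. grab(a,c)  →  {above(a), above(d), linked(a,a), linked(a,c), linked(b,a), linked(c,d), linked(e,c)}
5. flip(a,c)  →  {above(a), above(d), linked(a,c), linked(b,a), linked(c,c), linked(c,d), linked(e,c)}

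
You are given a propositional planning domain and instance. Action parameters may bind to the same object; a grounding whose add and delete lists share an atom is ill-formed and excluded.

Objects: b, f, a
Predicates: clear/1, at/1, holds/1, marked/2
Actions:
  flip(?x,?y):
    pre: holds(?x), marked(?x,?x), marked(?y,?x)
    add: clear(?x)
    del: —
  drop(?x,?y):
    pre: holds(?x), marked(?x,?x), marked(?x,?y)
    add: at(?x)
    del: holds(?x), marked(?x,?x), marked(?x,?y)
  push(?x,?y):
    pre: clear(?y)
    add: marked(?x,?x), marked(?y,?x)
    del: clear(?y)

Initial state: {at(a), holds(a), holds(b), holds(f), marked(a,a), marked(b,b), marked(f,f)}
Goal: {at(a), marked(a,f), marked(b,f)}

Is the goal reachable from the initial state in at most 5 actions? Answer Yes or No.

Yes

1. flip(b,b)  →  {at(a), clear(b), holds(a), holds(b), holds(f), marked(a,a), marked(b,b), marked(f,f)}
2. flip(a,a)  →  {at(a), clear(a), clear(b), holds(a), holds(b), holds(f), marked(a,a), marked(b,b), marked(f,f)}
3. push(f,b)  →  {at(a), clear(a), holds(a), holds(b), holds(f), marked(a,a), marked(b,b), marked(b,f), marked(f,f)}
4. push(f,a)  →  {at(a), holds(a), holds(b), holds(f), marked(a,a), marked(a,f), marked(b,b), marked(b,f), marked(f,f)}
optimal plan length = 4; 4 ≤ 5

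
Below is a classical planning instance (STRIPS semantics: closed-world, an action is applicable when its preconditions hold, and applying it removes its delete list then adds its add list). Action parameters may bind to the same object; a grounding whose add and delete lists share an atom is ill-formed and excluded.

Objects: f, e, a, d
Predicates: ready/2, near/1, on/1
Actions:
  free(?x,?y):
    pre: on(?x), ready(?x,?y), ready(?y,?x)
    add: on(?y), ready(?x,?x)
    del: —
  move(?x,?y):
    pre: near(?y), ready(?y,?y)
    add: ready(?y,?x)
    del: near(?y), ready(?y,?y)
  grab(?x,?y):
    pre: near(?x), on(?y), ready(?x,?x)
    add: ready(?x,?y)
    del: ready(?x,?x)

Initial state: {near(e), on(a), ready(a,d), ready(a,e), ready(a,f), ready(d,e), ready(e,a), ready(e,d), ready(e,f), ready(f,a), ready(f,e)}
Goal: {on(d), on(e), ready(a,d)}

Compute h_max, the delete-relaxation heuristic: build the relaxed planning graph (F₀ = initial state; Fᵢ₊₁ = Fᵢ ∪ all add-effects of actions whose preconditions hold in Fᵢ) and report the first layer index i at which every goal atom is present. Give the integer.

F0 = init (11 atoms)
F1 = F0 ∪ {on(e), on(f), ready(a,a)}  (14 atoms)
F2 = F1 ∪ {on(d), ready(e,e), ready(f,f)}  (17 atoms)
goal ⊆ F2  ⇒  h_max = 2

2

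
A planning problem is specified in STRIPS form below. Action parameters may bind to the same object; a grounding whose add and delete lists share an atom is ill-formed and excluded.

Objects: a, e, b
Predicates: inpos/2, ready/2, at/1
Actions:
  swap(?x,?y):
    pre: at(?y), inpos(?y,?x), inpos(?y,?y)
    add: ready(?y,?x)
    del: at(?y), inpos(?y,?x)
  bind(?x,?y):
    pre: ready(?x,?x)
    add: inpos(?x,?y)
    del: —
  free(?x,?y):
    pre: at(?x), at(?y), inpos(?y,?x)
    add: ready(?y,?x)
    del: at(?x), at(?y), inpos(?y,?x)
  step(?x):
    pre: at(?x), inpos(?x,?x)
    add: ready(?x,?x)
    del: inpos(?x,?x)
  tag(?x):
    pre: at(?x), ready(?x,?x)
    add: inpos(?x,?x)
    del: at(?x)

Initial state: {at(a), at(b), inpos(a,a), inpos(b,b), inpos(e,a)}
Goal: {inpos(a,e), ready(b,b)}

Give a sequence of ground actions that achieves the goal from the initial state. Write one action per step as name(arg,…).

1. swap(a,a)  →  {at(b), inpos(b,b), inpos(e,a), ready(a,a)}
2. swap(b,b)  →  {inpos(e,a), ready(a,a), ready(b,b)}
3. bind(a,e)  →  {inpos(a,e), inpos(e,a), ready(a,a), ready(b,b)}

swap(a,a); swap(b,b); bind(a,e)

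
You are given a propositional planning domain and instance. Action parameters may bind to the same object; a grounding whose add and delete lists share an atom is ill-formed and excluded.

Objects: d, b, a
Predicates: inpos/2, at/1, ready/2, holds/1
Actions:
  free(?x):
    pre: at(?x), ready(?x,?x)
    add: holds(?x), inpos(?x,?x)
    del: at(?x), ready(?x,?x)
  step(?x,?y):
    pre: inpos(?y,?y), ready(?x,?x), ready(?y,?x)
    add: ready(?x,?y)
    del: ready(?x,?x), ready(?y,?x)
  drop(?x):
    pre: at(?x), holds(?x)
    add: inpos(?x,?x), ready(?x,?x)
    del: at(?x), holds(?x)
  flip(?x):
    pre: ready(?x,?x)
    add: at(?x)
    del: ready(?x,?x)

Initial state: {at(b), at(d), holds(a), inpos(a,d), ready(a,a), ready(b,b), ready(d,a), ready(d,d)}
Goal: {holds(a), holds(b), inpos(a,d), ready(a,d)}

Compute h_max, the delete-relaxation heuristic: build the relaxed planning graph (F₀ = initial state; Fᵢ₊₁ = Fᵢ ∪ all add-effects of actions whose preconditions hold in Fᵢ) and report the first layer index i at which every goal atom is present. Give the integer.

F0 = init (8 atoms)
F1 = F0 ∪ {at(a), holds(b), holds(d), inpos(b,b), inpos(d,d)}  (13 atoms)
F2 = F1 ∪ {inpos(a,a), ready(a,d)}  (15 atoms)
goal ⊆ F2  ⇒  h_max = 2

2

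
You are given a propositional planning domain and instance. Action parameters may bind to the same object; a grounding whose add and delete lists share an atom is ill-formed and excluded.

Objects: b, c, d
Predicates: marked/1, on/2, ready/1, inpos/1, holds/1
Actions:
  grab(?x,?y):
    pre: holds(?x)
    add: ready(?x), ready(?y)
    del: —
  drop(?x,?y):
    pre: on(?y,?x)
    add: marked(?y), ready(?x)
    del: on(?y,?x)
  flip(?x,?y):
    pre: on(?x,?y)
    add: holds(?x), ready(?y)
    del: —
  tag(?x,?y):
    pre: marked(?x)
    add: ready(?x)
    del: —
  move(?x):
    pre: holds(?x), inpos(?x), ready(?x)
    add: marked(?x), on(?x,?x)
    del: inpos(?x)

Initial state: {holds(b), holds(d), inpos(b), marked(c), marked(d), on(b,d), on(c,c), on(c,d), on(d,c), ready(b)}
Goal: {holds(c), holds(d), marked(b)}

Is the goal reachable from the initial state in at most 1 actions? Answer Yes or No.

No

1. drop(d,b)  →  {holds(b), holds(d), inpos(b), marked(b), marked(c), marked(d), on(c,c), on(c,d), on(d,c), ready(b), ready(d)}
2. flip(c,c)  →  {holds(b), holds(c), holds(d), inpos(b), marked(b), marked(c), marked(d), on(c,c), on(c,d), on(d,c), ready(b), ready(c), ready(d)}
optimal plan length = 2; 2 > 1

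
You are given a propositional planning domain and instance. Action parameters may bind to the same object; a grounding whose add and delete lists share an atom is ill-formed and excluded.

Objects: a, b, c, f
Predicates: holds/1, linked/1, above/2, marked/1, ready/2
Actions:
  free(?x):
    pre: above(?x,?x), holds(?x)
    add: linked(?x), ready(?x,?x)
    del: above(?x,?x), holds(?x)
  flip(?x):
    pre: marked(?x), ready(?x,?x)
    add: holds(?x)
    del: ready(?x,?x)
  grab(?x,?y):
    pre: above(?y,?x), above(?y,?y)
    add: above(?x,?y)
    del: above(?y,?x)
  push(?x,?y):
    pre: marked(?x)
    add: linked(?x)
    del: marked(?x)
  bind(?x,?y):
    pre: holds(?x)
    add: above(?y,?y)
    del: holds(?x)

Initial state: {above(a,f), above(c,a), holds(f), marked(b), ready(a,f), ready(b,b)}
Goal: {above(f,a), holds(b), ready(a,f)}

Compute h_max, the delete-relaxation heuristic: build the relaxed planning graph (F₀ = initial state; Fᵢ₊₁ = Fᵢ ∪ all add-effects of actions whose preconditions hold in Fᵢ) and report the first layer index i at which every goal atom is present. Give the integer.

F0 = init (6 atoms)
F1 = F0 ∪ {above(a,a), above(b,b), above(c,c), above(f,f), holds(b), linked(b)}  (12 atoms)
F2 = F1 ∪ {above(a,c), above(f,a), linked(f), ready(f,f)}  (16 atoms)
goal ⊆ F2  ⇒  h_max = 2

2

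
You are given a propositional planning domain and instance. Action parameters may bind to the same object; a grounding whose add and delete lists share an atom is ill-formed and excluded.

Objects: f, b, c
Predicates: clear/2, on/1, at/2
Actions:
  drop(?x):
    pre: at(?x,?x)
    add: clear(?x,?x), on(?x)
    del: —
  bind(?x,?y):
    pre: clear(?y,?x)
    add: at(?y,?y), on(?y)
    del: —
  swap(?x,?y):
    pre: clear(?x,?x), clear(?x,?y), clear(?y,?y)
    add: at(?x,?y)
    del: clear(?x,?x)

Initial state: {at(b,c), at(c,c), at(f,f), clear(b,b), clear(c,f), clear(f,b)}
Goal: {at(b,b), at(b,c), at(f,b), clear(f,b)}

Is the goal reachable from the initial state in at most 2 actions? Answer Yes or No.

1. drop(f)  →  {at(b,c), at(c,c), at(f,f), clear(b,b), clear(c,f), clear(f,b), clear(f,f), on(f)}
2. bind(b,b)  →  {at(b,b), at(b,c), at(c,c), at(f,f), clear(b,b), clear(c,f), clear(f,b), clear(f,f), on(b), on(f)}
3. swap(f,b)  →  {at(b,b), at(b,c), at(c,c), at(f,b), at(f,f), clear(b,b), clear(c,f), clear(f,b), on(b), on(f)}
optimal plan length = 3; 3 > 2

No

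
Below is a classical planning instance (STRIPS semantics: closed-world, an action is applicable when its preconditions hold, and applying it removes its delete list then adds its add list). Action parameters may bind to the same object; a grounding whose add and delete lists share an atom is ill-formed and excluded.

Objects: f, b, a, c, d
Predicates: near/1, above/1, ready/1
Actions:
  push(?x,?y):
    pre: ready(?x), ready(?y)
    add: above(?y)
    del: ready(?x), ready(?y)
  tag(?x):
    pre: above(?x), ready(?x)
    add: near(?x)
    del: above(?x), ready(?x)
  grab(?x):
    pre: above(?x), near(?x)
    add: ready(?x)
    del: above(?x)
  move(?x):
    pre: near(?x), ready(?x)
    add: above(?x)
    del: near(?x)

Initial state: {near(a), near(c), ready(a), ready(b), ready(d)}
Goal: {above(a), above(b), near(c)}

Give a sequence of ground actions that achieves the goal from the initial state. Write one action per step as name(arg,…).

push(b,b); push(a,a)

1. push(b,b)  →  {above(b), near(a), near(c), ready(a), ready(d)}
2. push(a,a)  →  {above(a), above(b), near(a), near(c), ready(d)}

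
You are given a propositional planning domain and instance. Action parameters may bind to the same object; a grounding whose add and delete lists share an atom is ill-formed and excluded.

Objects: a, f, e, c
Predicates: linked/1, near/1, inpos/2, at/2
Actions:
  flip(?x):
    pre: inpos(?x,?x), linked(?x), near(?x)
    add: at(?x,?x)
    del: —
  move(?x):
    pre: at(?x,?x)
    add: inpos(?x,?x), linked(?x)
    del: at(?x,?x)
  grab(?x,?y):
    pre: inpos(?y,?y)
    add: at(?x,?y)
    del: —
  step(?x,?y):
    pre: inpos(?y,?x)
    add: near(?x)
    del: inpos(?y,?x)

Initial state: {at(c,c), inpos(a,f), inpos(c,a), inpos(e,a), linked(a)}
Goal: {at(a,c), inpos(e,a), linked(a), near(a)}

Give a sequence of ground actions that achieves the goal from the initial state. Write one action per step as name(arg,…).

1. move(c)  →  {inpos(a,f), inpos(c,a), inpos(c,c), inpos(e,a), linked(a), linked(c)}
2. grab(a,c)  →  {at(a,c), inpos(a,f), inpos(c,a), inpos(c,c), inpos(e,a), linked(a), linked(c)}
3. step(a,c)  →  {at(a,c), inpos(a,f), inpos(c,c), inpos(e,a), linked(a), linked(c), near(a)}

move(c); grab(a,c); step(a,c)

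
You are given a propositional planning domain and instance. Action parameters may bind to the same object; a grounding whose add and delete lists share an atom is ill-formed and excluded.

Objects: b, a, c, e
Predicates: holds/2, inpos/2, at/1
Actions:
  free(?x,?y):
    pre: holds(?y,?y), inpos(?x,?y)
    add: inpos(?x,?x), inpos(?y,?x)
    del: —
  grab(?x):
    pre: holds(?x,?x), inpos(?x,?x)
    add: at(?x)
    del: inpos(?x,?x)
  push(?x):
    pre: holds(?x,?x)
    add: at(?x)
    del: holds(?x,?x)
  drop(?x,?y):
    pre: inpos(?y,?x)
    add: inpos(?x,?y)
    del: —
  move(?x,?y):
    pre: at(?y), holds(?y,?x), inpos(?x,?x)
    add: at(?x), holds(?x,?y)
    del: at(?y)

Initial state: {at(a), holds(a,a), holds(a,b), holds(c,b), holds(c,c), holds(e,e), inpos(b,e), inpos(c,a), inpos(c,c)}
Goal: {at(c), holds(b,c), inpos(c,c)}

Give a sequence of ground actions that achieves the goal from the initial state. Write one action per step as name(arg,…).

free(b,e); push(c); move(b,c); move(c,b)

1. free(b,e)  →  {at(a), holds(a,a), holds(a,b), holds(c,b), holds(c,c), holds(e,e), inpos(b,b), inpos(b,e), inpos(c,a), inpos(c,c), inpos(e,b)}
2. push(c)  →  {at(a), at(c), holds(a,a), holds(a,b), holds(c,b), holds(e,e), inpos(b,b), inpos(b,e), inpos(c,a), inpos(c,c), inpos(e,b)}
3. move(b,c)  →  {at(a), at(b), holds(a,a), holds(a,b), holds(b,c), holds(c,b), holds(e,e), inpos(b,b), inpos(b,e), inpos(c,a), inpos(c,c), inpos(e,b)}
4. move(c,b)  →  {at(a), at(c), holds(a,a), holds(a,b), holds(b,c), holds(c,b), holds(e,e), inpos(b,b), inpos(b,e), inpos(c,a), inpos(c,c), inpos(e,b)}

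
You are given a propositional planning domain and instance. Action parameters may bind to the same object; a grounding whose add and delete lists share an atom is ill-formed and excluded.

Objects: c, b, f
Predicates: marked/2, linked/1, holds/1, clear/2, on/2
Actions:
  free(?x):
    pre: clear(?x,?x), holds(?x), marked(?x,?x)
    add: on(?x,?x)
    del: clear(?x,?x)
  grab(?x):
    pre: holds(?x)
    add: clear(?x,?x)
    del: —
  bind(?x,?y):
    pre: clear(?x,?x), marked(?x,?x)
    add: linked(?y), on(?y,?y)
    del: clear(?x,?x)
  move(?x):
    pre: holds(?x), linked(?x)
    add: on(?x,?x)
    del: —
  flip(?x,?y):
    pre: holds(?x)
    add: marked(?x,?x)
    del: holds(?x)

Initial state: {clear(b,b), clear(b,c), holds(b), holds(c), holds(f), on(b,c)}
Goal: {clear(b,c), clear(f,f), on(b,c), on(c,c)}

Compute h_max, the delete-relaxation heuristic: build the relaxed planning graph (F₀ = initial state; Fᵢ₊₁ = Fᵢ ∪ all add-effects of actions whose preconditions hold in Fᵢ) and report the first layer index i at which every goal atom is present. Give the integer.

2

F0 = init (6 atoms)
F1 = F0 ∪ {clear(c,c), clear(f,f), marked(b,b), marked(c,c), marked(f,f)}  (11 atoms)
F2 = F1 ∪ {linked(b), linked(c), linked(f), on(b,b), on(c,c), on(f,f)}  (17 atoms)
goal ⊆ F2  ⇒  h_max = 2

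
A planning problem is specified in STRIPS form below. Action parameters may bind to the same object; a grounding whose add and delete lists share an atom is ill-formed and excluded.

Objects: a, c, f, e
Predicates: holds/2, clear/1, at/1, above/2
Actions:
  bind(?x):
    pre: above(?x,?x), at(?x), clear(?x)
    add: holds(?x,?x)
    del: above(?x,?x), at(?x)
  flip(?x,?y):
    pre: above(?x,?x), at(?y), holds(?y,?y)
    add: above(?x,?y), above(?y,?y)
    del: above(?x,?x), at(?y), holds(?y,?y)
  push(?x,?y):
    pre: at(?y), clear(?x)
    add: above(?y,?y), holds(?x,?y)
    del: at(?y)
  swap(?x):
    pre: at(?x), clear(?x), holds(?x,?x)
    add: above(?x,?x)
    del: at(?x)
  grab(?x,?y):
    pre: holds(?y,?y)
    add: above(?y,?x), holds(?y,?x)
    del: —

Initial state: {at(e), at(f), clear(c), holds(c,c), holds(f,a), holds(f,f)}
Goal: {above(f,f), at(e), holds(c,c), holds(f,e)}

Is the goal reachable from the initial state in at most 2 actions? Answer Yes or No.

1. push(c,f)  →  {above(f,f), at(e), clear(c), holds(c,c), holds(c,f), holds(f,a), holds(f,f)}
2. grab(e,f)  →  {above(f,e), above(f,f), at(e), clear(c), holds(c,c), holds(c,f), holds(f,a), holds(f,e), holds(f,f)}
optimal plan length = 2; 2 ≤ 2

Yes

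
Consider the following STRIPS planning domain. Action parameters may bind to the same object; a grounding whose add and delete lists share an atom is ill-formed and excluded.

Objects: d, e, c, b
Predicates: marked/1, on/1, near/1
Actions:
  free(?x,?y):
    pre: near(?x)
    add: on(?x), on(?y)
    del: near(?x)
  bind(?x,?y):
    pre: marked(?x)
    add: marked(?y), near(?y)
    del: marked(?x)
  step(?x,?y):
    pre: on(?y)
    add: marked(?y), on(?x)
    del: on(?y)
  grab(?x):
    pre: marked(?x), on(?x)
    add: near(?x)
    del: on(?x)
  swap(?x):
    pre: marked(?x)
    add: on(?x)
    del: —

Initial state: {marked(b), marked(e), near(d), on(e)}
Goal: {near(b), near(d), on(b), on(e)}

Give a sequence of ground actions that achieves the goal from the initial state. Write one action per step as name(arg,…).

bind(e,b); swap(b)

1. bind(e,b)  →  {marked(b), near(b), near(d), on(e)}
2. swap(b)  →  {marked(b), near(b), near(d), on(b), on(e)}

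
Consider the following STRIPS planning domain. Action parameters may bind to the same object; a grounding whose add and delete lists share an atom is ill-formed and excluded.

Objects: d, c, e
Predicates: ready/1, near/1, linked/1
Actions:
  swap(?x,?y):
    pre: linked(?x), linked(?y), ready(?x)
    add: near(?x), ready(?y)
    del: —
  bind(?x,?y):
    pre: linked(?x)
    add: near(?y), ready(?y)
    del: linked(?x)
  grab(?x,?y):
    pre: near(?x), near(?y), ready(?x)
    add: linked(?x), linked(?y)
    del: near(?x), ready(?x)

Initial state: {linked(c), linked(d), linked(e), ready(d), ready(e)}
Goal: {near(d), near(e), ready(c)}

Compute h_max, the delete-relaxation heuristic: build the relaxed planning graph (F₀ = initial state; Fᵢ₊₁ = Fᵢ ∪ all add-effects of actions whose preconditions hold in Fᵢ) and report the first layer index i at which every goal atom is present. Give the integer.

F0 = init (5 atoms)
F1 = F0 ∪ {near(c), near(d), near(e), ready(c)}  (9 atoms)
goal ⊆ F1  ⇒  h_max = 1

1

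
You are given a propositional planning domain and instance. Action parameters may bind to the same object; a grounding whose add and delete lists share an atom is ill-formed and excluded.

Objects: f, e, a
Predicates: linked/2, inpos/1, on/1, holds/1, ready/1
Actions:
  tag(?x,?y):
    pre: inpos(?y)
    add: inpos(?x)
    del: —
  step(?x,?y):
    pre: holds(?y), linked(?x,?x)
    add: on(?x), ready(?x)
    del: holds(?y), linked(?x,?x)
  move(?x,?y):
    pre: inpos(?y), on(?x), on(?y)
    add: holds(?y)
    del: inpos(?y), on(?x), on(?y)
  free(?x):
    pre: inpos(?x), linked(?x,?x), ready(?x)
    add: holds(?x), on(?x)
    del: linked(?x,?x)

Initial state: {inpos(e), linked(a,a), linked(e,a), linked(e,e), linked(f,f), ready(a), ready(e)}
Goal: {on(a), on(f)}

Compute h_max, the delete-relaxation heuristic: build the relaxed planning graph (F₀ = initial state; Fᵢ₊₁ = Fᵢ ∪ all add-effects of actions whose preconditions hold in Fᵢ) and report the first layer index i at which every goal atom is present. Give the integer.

F0 = init (7 atoms)
F1 = F0 ∪ {holds(e), inpos(a), inpos(f), on(e)}  (11 atoms)
F2 = F1 ∪ {holds(a), on(a), on(f), ready(f)}  (15 atoms)
goal ⊆ F2  ⇒  h_max = 2

2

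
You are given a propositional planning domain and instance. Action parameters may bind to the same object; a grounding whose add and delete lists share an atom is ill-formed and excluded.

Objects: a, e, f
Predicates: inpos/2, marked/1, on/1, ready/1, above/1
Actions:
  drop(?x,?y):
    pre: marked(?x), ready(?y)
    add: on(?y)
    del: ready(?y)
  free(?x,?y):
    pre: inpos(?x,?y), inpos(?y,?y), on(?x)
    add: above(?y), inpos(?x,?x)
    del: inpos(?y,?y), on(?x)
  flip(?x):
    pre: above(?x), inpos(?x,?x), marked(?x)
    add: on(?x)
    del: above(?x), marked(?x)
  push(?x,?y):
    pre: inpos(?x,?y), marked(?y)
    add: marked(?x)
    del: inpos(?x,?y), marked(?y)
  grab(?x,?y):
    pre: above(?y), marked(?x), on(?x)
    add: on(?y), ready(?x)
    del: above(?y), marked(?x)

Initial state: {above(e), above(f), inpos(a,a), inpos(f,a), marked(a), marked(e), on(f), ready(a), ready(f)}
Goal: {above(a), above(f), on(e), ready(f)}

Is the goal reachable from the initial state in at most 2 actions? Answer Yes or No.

No

1. drop(a,a)  →  {above(e), above(f), inpos(a,a), inpos(f,a), marked(a), marked(e), on(a), on(f), ready(f)}
2. free(f,a)  →  {above(a), above(e), above(f), inpos(f,a), inpos(f,f), marked(a), marked(e), on(a), ready(f)}
3. grab(a,e)  →  {above(a), above(f), inpos(f,a), inpos(f,f), marked(e), on(a), on(e), ready(a), ready(f)}
optimal plan length = 3; 3 > 2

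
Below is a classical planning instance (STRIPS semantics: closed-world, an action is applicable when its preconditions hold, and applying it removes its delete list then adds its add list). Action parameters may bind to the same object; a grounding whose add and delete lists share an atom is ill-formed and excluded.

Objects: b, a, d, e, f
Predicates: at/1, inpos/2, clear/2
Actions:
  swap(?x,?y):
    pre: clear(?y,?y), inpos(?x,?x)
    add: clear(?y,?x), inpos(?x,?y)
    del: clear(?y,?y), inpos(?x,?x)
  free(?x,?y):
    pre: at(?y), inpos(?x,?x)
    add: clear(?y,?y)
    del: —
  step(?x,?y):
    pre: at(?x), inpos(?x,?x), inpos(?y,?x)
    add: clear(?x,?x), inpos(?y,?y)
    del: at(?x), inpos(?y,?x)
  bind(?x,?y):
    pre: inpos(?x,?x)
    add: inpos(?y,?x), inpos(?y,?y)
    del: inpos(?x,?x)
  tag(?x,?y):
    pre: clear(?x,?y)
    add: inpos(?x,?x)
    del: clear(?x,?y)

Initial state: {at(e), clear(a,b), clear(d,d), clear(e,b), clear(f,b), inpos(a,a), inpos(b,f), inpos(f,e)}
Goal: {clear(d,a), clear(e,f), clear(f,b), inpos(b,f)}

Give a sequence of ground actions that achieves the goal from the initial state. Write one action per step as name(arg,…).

swap(a,d); tag(e,b); step(e,f); swap(f,e)

1. swap(a,d)  →  {at(e), clear(a,b), clear(d,a), clear(e,b), clear(f,b), inpos(a,d), inpos(b,f), inpos(f,e)}
2. tag(e,b)  →  {at(e), clear(a,b), clear(d,a), clear(f,b), inpos(a,d), inpos(b,f), inpos(e,e), inpos(f,e)}
3. step(e,f)  →  {clear(a,b), clear(d,a), clear(e,e), clear(f,b), inpos(a,d), inpos(b,f), inpos(e,e), inpos(f,f)}
4. swap(f,e)  →  {clear(a,b), clear(d,a), clear(e,f), clear(f,b), inpos(a,d), inpos(b,f), inpos(e,e), inpos(f,e)}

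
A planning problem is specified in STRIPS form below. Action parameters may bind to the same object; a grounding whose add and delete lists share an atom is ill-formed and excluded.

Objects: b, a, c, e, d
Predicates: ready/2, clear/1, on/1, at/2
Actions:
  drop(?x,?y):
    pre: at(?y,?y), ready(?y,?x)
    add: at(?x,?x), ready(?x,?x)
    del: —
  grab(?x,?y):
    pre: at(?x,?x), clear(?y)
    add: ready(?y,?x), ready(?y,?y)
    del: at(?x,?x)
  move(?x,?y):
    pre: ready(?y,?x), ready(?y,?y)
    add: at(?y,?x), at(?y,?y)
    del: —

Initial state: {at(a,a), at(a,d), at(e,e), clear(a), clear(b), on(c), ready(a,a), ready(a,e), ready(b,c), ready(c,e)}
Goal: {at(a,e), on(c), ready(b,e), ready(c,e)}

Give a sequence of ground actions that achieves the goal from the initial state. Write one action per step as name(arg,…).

grab(e,b); move(e,a)

1. grab(e,b)  →  {at(a,a), at(a,d), clear(a), clear(b), on(c), ready(a,a), ready(a,e), ready(b,b), ready(b,c), ready(b,e), ready(c,e)}
2. move(e,a)  →  {at(a,a), at(a,d), at(a,e), clear(a), clear(b), on(c), ready(a,a), ready(a,e), ready(b,b), ready(b,c), ready(b,e), ready(c,e)}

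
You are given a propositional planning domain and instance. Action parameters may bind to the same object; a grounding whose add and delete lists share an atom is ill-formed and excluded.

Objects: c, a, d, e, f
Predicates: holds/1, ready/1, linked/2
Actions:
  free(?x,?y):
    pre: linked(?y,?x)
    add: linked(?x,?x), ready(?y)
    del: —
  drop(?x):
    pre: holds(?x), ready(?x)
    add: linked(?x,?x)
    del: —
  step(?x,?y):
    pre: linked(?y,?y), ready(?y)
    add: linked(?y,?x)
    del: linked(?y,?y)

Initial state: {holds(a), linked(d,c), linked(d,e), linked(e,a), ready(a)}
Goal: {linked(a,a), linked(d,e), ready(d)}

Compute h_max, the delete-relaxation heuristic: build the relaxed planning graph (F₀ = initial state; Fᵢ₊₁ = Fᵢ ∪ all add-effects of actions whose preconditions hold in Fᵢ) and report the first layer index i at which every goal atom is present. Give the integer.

F0 = init (5 atoms)
F1 = F0 ∪ {linked(a,a), linked(c,c), linked(e,e), ready(d), ready(e)}  (10 atoms)
goal ⊆ F1  ⇒  h_max = 1

1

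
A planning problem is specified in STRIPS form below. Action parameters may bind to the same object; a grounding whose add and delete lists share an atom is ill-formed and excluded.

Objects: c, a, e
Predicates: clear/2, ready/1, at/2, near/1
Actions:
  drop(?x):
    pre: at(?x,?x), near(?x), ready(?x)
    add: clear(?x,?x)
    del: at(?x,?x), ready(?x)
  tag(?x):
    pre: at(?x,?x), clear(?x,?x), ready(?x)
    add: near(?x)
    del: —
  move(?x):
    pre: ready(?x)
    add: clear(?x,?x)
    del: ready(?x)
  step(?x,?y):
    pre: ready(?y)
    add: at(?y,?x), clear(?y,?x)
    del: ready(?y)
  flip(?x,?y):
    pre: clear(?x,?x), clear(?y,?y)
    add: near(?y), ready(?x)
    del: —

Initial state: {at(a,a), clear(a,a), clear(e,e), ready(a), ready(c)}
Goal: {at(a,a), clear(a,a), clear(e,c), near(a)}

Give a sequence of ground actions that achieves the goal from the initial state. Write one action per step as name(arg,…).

1. flip(e,a)  →  {at(a,a), clear(a,a), clear(e,e), near(a), ready(a), ready(c), ready(e)}
2. step(c,e)  →  {at(a,a), at(e,c), clear(a,a), clear(e,c), clear(e,e), near(a), ready(a), ready(c)}

flip(e,a); step(c,e)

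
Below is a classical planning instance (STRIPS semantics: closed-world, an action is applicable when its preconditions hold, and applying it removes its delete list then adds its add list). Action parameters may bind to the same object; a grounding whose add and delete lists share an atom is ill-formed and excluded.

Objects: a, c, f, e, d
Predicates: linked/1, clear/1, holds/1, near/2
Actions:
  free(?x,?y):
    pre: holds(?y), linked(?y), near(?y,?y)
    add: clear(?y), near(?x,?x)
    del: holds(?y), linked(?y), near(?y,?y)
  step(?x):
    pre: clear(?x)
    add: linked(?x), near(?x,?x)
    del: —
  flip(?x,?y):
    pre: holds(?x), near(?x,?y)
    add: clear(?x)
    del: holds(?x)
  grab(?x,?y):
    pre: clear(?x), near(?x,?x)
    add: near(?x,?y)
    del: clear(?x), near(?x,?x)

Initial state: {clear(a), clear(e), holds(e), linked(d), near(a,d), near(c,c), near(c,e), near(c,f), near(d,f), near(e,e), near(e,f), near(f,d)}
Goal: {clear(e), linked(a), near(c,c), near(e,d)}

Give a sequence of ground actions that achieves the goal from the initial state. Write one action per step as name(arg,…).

step(a); grab(e,d); flip(e,f)

1. step(a)  →  {clear(a), clear(e), holds(e), linked(a), linked(d), near(a,a), near(a,d), near(c,c), near(c,e), near(c,f), near(d,f), near(e,e), near(e,f), near(f,d)}
2. grab(e,d)  →  {clear(a), holds(e), linked(a), linked(d), near(a,a), near(a,d), near(c,c), near(c,e), near(c,f), near(d,f), near(e,d), near(e,f), near(f,d)}
3. flip(e,f)  →  {clear(a), clear(e), linked(a), linked(d), near(a,a), near(a,d), near(c,c), near(c,e), near(c,f), near(d,f), near(e,d), near(e,f), near(f,d)}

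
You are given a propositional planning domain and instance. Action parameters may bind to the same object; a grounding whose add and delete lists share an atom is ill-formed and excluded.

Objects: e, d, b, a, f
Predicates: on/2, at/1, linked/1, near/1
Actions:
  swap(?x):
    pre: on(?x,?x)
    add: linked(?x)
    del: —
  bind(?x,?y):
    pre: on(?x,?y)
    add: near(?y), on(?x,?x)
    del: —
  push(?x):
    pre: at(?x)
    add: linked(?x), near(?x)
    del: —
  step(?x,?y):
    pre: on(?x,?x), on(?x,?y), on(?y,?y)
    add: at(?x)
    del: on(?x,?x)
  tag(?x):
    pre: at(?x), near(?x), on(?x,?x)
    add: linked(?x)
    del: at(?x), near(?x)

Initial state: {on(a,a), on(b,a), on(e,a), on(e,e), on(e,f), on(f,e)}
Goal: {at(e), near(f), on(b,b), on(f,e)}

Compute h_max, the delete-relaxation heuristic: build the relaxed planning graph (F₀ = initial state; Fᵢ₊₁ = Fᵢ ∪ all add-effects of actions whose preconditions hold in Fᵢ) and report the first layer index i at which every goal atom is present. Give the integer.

F0 = init (6 atoms)
F1 = F0 ∪ {at(a), at(e), linked(a), linked(e), near(a), near(e), near(f), on(b,b), on(f,f)}  (15 atoms)
goal ⊆ F1  ⇒  h_max = 1

1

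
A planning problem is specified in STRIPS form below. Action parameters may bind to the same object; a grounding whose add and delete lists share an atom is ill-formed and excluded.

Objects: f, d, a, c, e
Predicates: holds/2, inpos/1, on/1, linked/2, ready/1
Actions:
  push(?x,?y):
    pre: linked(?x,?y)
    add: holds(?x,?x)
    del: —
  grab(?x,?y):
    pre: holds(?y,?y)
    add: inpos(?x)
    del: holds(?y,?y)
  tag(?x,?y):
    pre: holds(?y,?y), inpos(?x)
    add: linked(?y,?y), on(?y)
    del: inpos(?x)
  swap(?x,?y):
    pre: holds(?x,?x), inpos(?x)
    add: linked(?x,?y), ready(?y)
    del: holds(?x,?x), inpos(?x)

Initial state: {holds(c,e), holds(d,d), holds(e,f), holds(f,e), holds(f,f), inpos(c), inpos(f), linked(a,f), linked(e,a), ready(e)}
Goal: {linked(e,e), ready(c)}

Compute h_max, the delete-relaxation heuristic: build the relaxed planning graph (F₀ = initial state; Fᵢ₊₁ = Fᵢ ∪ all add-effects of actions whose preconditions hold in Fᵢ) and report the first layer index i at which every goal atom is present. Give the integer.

F0 = init (10 atoms)
F1 = F0 ∪ {holds(a,a), holds(e,e), inpos(a), inpos(d), inpos(e), linked(d,d), linked(f,a), linked(f,c), linked(f,d), linked(f,e), linked(f,f), on(d), on(f), ready(a), ready(c), ready(d), ready(f)}  (27 atoms)
F2 = F1 ∪ {linked(a,a), linked(a,c), linked(a,d), linked(a,e), linked(d,a), linked(d,c), linked(d,e), linked(d,f), linked(e,c), linked(e,d), linked(e,e), linked(e,f), on(a), on(e)}  (41 atoms)
goal ⊆ F2  ⇒  h_max = 2

2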